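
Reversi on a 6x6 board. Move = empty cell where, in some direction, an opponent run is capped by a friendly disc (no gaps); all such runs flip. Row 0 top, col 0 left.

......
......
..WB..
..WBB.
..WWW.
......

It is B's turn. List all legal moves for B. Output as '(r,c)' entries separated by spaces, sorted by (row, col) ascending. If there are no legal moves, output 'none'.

Answer: (1,1) (2,1) (3,1) (4,1) (5,1) (5,2) (5,3) (5,4) (5,5)

Derivation:
(1,1): flips 1 -> legal
(1,2): no bracket -> illegal
(1,3): no bracket -> illegal
(2,1): flips 1 -> legal
(3,1): flips 1 -> legal
(3,5): no bracket -> illegal
(4,1): flips 1 -> legal
(4,5): no bracket -> illegal
(5,1): flips 1 -> legal
(5,2): flips 1 -> legal
(5,3): flips 1 -> legal
(5,4): flips 1 -> legal
(5,5): flips 1 -> legal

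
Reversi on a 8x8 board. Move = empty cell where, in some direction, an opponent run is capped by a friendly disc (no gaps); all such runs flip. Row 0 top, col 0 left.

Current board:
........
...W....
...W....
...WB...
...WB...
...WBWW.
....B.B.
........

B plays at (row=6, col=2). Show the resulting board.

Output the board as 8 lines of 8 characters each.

Answer: ........
...W....
...W....
...WB...
...WB...
...BBWW.
..B.B.B.
........

Derivation:
Place B at (6,2); scan 8 dirs for brackets.
Dir NW: first cell '.' (not opp) -> no flip
Dir N: first cell '.' (not opp) -> no flip
Dir NE: opp run (5,3) capped by B -> flip
Dir W: first cell '.' (not opp) -> no flip
Dir E: first cell '.' (not opp) -> no flip
Dir SW: first cell '.' (not opp) -> no flip
Dir S: first cell '.' (not opp) -> no flip
Dir SE: first cell '.' (not opp) -> no flip
All flips: (5,3)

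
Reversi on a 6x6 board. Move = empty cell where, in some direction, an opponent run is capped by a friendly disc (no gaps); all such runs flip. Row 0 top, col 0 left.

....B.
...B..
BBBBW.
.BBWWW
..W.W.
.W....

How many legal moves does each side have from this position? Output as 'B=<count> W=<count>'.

Answer: B=6 W=5

Derivation:
-- B to move --
(1,4): no bracket -> illegal
(1,5): no bracket -> illegal
(2,5): flips 1 -> legal
(4,0): no bracket -> illegal
(4,1): no bracket -> illegal
(4,3): flips 1 -> legal
(4,5): flips 1 -> legal
(5,0): no bracket -> illegal
(5,2): flips 1 -> legal
(5,3): flips 1 -> legal
(5,4): no bracket -> illegal
(5,5): flips 2 -> legal
B mobility = 6
-- W to move --
(0,2): flips 1 -> legal
(0,3): flips 2 -> legal
(0,5): no bracket -> illegal
(1,0): no bracket -> illegal
(1,1): flips 1 -> legal
(1,2): flips 3 -> legal
(1,4): no bracket -> illegal
(1,5): no bracket -> illegal
(3,0): flips 2 -> legal
(4,0): no bracket -> illegal
(4,1): no bracket -> illegal
(4,3): no bracket -> illegal
W mobility = 5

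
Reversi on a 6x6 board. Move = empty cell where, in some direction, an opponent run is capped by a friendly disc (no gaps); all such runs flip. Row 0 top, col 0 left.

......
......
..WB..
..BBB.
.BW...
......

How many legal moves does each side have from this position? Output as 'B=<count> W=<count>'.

-- B to move --
(1,1): flips 1 -> legal
(1,2): flips 1 -> legal
(1,3): no bracket -> illegal
(2,1): flips 1 -> legal
(3,1): no bracket -> illegal
(4,3): flips 1 -> legal
(5,1): flips 1 -> legal
(5,2): flips 1 -> legal
(5,3): no bracket -> illegal
B mobility = 6
-- W to move --
(1,2): no bracket -> illegal
(1,3): no bracket -> illegal
(1,4): no bracket -> illegal
(2,1): no bracket -> illegal
(2,4): flips 2 -> legal
(2,5): no bracket -> illegal
(3,0): no bracket -> illegal
(3,1): no bracket -> illegal
(3,5): no bracket -> illegal
(4,0): flips 1 -> legal
(4,3): no bracket -> illegal
(4,4): flips 1 -> legal
(4,5): no bracket -> illegal
(5,0): no bracket -> illegal
(5,1): no bracket -> illegal
(5,2): no bracket -> illegal
W mobility = 3

Answer: B=6 W=3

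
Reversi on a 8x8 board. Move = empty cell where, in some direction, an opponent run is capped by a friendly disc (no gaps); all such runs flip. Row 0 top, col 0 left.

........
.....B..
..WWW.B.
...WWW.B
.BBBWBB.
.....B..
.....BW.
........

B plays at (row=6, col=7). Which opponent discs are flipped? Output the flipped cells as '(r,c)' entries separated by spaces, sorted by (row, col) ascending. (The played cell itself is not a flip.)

Dir NW: first cell '.' (not opp) -> no flip
Dir N: first cell '.' (not opp) -> no flip
Dir NE: edge -> no flip
Dir W: opp run (6,6) capped by B -> flip
Dir E: edge -> no flip
Dir SW: first cell '.' (not opp) -> no flip
Dir S: first cell '.' (not opp) -> no flip
Dir SE: edge -> no flip

Answer: (6,6)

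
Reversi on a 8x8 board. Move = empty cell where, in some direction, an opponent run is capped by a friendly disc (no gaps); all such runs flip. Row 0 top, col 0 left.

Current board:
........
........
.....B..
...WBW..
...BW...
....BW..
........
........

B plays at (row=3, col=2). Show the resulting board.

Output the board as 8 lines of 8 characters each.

Answer: ........
........
.....B..
..BBBW..
...BW...
....BW..
........
........

Derivation:
Place B at (3,2); scan 8 dirs for brackets.
Dir NW: first cell '.' (not opp) -> no flip
Dir N: first cell '.' (not opp) -> no flip
Dir NE: first cell '.' (not opp) -> no flip
Dir W: first cell '.' (not opp) -> no flip
Dir E: opp run (3,3) capped by B -> flip
Dir SW: first cell '.' (not opp) -> no flip
Dir S: first cell '.' (not opp) -> no flip
Dir SE: first cell 'B' (not opp) -> no flip
All flips: (3,3)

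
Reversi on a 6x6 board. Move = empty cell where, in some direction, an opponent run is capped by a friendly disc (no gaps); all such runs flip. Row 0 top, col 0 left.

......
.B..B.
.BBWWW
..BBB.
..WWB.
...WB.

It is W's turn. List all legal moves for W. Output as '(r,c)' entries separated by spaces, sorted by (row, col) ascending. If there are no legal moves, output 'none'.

Answer: (0,3) (0,4) (0,5) (1,0) (1,2) (2,0) (3,5) (4,1) (4,5) (5,5)

Derivation:
(0,0): no bracket -> illegal
(0,1): no bracket -> illegal
(0,2): no bracket -> illegal
(0,3): flips 1 -> legal
(0,4): flips 1 -> legal
(0,5): flips 1 -> legal
(1,0): flips 2 -> legal
(1,2): flips 2 -> legal
(1,3): no bracket -> illegal
(1,5): no bracket -> illegal
(2,0): flips 2 -> legal
(3,0): no bracket -> illegal
(3,1): no bracket -> illegal
(3,5): flips 1 -> legal
(4,1): flips 1 -> legal
(4,5): flips 2 -> legal
(5,5): flips 1 -> legal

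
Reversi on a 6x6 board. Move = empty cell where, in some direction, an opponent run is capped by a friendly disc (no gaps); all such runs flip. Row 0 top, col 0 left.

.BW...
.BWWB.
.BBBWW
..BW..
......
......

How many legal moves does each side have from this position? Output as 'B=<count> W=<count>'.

-- B to move --
(0,3): flips 3 -> legal
(0,4): flips 1 -> legal
(1,5): no bracket -> illegal
(3,4): flips 2 -> legal
(3,5): no bracket -> illegal
(4,2): no bracket -> illegal
(4,3): flips 1 -> legal
(4,4): flips 1 -> legal
B mobility = 5
-- W to move --
(0,0): flips 3 -> legal
(0,3): flips 1 -> legal
(0,4): flips 1 -> legal
(0,5): no bracket -> illegal
(1,0): flips 1 -> legal
(1,5): flips 1 -> legal
(2,0): flips 4 -> legal
(3,0): flips 1 -> legal
(3,1): flips 2 -> legal
(3,4): flips 1 -> legal
(4,1): no bracket -> illegal
(4,2): flips 2 -> legal
(4,3): no bracket -> illegal
W mobility = 10

Answer: B=5 W=10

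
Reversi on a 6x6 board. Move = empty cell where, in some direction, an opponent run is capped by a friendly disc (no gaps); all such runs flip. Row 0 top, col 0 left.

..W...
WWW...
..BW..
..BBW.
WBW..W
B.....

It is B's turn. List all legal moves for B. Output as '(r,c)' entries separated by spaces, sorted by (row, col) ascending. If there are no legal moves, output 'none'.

Answer: (0,0) (1,3) (1,4) (2,4) (3,0) (3,5) (4,3) (5,1) (5,2)

Derivation:
(0,0): flips 1 -> legal
(0,1): no bracket -> illegal
(0,3): no bracket -> illegal
(1,3): flips 1 -> legal
(1,4): flips 1 -> legal
(2,0): no bracket -> illegal
(2,1): no bracket -> illegal
(2,4): flips 1 -> legal
(2,5): no bracket -> illegal
(3,0): flips 1 -> legal
(3,1): no bracket -> illegal
(3,5): flips 1 -> legal
(4,3): flips 1 -> legal
(4,4): no bracket -> illegal
(5,1): flips 1 -> legal
(5,2): flips 1 -> legal
(5,3): no bracket -> illegal
(5,4): no bracket -> illegal
(5,5): no bracket -> illegal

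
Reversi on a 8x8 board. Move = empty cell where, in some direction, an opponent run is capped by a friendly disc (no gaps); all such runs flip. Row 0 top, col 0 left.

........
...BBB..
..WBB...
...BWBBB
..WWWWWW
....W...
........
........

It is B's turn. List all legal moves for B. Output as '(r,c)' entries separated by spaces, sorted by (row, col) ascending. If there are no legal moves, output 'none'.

Answer: (1,1) (2,1) (3,1) (5,1) (5,3) (5,5) (5,6) (5,7) (6,3) (6,4)

Derivation:
(1,1): flips 1 -> legal
(1,2): no bracket -> illegal
(2,1): flips 1 -> legal
(2,5): no bracket -> illegal
(3,1): flips 1 -> legal
(3,2): no bracket -> illegal
(4,1): no bracket -> illegal
(5,1): flips 1 -> legal
(5,2): no bracket -> illegal
(5,3): flips 2 -> legal
(5,5): flips 3 -> legal
(5,6): flips 3 -> legal
(5,7): flips 2 -> legal
(6,3): flips 2 -> legal
(6,4): flips 3 -> legal
(6,5): no bracket -> illegal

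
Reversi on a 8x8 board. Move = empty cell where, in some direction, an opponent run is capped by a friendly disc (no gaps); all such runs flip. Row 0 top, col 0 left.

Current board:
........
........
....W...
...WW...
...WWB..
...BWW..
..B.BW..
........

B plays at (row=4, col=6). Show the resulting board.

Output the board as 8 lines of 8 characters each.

Answer: ........
........
....W...
...WW...
...WWBB.
...BWB..
..B.BW..
........

Derivation:
Place B at (4,6); scan 8 dirs for brackets.
Dir NW: first cell '.' (not opp) -> no flip
Dir N: first cell '.' (not opp) -> no flip
Dir NE: first cell '.' (not opp) -> no flip
Dir W: first cell 'B' (not opp) -> no flip
Dir E: first cell '.' (not opp) -> no flip
Dir SW: opp run (5,5) capped by B -> flip
Dir S: first cell '.' (not opp) -> no flip
Dir SE: first cell '.' (not opp) -> no flip
All flips: (5,5)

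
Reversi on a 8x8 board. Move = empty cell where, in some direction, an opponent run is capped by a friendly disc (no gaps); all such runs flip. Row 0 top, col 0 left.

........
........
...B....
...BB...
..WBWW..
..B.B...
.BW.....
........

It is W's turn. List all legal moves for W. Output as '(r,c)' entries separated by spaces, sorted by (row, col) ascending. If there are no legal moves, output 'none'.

(1,2): flips 2 -> legal
(1,3): no bracket -> illegal
(1,4): no bracket -> illegal
(2,2): flips 1 -> legal
(2,4): flips 2 -> legal
(2,5): no bracket -> illegal
(3,2): no bracket -> illegal
(3,5): no bracket -> illegal
(4,1): no bracket -> illegal
(5,0): no bracket -> illegal
(5,1): no bracket -> illegal
(5,3): no bracket -> illegal
(5,5): no bracket -> illegal
(6,0): flips 1 -> legal
(6,3): flips 1 -> legal
(6,4): flips 1 -> legal
(6,5): no bracket -> illegal
(7,0): no bracket -> illegal
(7,1): no bracket -> illegal
(7,2): no bracket -> illegal

Answer: (1,2) (2,2) (2,4) (6,0) (6,3) (6,4)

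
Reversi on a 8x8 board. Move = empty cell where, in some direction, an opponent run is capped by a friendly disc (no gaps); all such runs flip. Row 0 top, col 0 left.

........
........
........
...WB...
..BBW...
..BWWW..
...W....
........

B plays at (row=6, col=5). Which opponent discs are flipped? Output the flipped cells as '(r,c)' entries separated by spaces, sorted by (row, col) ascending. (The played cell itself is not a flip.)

Dir NW: opp run (5,4) capped by B -> flip
Dir N: opp run (5,5), next='.' -> no flip
Dir NE: first cell '.' (not opp) -> no flip
Dir W: first cell '.' (not opp) -> no flip
Dir E: first cell '.' (not opp) -> no flip
Dir SW: first cell '.' (not opp) -> no flip
Dir S: first cell '.' (not opp) -> no flip
Dir SE: first cell '.' (not opp) -> no flip

Answer: (5,4)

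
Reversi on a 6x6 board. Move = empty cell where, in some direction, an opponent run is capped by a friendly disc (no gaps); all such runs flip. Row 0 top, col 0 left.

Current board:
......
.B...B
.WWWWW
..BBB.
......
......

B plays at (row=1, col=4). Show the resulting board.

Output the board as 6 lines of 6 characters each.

Place B at (1,4); scan 8 dirs for brackets.
Dir NW: first cell '.' (not opp) -> no flip
Dir N: first cell '.' (not opp) -> no flip
Dir NE: first cell '.' (not opp) -> no flip
Dir W: first cell '.' (not opp) -> no flip
Dir E: first cell 'B' (not opp) -> no flip
Dir SW: opp run (2,3) capped by B -> flip
Dir S: opp run (2,4) capped by B -> flip
Dir SE: opp run (2,5), next=edge -> no flip
All flips: (2,3) (2,4)

Answer: ......
.B..BB
.WWBBW
..BBB.
......
......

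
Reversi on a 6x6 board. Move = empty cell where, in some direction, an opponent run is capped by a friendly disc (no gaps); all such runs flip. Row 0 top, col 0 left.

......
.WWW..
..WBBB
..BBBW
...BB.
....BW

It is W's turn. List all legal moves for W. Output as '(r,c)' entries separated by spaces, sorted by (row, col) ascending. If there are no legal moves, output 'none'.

(1,4): no bracket -> illegal
(1,5): flips 1 -> legal
(2,1): no bracket -> illegal
(3,1): flips 3 -> legal
(4,1): no bracket -> illegal
(4,2): flips 1 -> legal
(4,5): flips 2 -> legal
(5,2): no bracket -> illegal
(5,3): flips 5 -> legal

Answer: (1,5) (3,1) (4,2) (4,5) (5,3)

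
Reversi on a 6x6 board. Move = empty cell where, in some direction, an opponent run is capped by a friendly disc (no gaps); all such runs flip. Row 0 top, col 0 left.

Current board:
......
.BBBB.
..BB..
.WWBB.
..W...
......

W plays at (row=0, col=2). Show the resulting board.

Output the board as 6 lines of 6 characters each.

Answer: ..W...
.BWBB.
..WB..
.WWBB.
..W...
......

Derivation:
Place W at (0,2); scan 8 dirs for brackets.
Dir NW: edge -> no flip
Dir N: edge -> no flip
Dir NE: edge -> no flip
Dir W: first cell '.' (not opp) -> no flip
Dir E: first cell '.' (not opp) -> no flip
Dir SW: opp run (1,1), next='.' -> no flip
Dir S: opp run (1,2) (2,2) capped by W -> flip
Dir SE: opp run (1,3), next='.' -> no flip
All flips: (1,2) (2,2)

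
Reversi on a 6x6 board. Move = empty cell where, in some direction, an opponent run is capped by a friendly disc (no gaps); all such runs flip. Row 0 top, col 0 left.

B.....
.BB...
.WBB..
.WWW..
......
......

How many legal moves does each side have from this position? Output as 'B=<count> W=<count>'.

Answer: B=7 W=6

Derivation:
-- B to move --
(1,0): no bracket -> illegal
(2,0): flips 1 -> legal
(2,4): no bracket -> illegal
(3,0): flips 1 -> legal
(3,4): no bracket -> illegal
(4,0): flips 1 -> legal
(4,1): flips 3 -> legal
(4,2): flips 1 -> legal
(4,3): flips 1 -> legal
(4,4): flips 1 -> legal
B mobility = 7
-- W to move --
(0,1): flips 1 -> legal
(0,2): flips 2 -> legal
(0,3): flips 1 -> legal
(1,0): no bracket -> illegal
(1,3): flips 2 -> legal
(1,4): flips 1 -> legal
(2,0): no bracket -> illegal
(2,4): flips 2 -> legal
(3,4): no bracket -> illegal
W mobility = 6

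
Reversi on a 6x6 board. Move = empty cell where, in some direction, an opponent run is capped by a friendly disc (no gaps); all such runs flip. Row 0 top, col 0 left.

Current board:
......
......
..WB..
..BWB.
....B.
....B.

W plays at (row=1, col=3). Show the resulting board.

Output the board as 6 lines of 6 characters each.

Place W at (1,3); scan 8 dirs for brackets.
Dir NW: first cell '.' (not opp) -> no flip
Dir N: first cell '.' (not opp) -> no flip
Dir NE: first cell '.' (not opp) -> no flip
Dir W: first cell '.' (not opp) -> no flip
Dir E: first cell '.' (not opp) -> no flip
Dir SW: first cell 'W' (not opp) -> no flip
Dir S: opp run (2,3) capped by W -> flip
Dir SE: first cell '.' (not opp) -> no flip
All flips: (2,3)

Answer: ......
...W..
..WW..
..BWB.
....B.
....B.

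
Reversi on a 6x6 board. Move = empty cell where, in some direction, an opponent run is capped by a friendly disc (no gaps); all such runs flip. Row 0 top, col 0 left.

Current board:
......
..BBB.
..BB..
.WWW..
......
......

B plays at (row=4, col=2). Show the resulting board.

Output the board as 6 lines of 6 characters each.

Answer: ......
..BBB.
..BB..
.WBW..
..B...
......

Derivation:
Place B at (4,2); scan 8 dirs for brackets.
Dir NW: opp run (3,1), next='.' -> no flip
Dir N: opp run (3,2) capped by B -> flip
Dir NE: opp run (3,3), next='.' -> no flip
Dir W: first cell '.' (not opp) -> no flip
Dir E: first cell '.' (not opp) -> no flip
Dir SW: first cell '.' (not opp) -> no flip
Dir S: first cell '.' (not opp) -> no flip
Dir SE: first cell '.' (not opp) -> no flip
All flips: (3,2)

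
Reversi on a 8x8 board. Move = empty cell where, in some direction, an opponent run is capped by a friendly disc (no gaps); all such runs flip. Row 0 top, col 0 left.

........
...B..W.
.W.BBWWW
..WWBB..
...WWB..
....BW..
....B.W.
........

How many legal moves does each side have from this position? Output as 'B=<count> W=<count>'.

Answer: B=12 W=10

Derivation:
-- B to move --
(0,5): no bracket -> illegal
(0,6): no bracket -> illegal
(0,7): flips 2 -> legal
(1,0): flips 3 -> legal
(1,1): no bracket -> illegal
(1,2): no bracket -> illegal
(1,4): no bracket -> illegal
(1,5): flips 1 -> legal
(1,7): flips 1 -> legal
(2,0): no bracket -> illegal
(2,2): no bracket -> illegal
(3,0): no bracket -> illegal
(3,1): flips 2 -> legal
(3,6): no bracket -> illegal
(3,7): no bracket -> illegal
(4,1): flips 1 -> legal
(4,2): flips 3 -> legal
(4,6): flips 1 -> legal
(5,2): flips 1 -> legal
(5,3): flips 3 -> legal
(5,6): flips 1 -> legal
(5,7): no bracket -> illegal
(6,5): flips 1 -> legal
(6,7): no bracket -> illegal
(7,5): no bracket -> illegal
(7,6): no bracket -> illegal
(7,7): no bracket -> illegal
B mobility = 12
-- W to move --
(0,2): no bracket -> illegal
(0,3): flips 2 -> legal
(0,4): no bracket -> illegal
(1,2): no bracket -> illegal
(1,4): flips 3 -> legal
(1,5): flips 1 -> legal
(2,2): flips 2 -> legal
(3,6): flips 2 -> legal
(4,6): flips 1 -> legal
(5,3): flips 1 -> legal
(5,6): no bracket -> illegal
(6,3): no bracket -> illegal
(6,5): flips 1 -> legal
(7,3): flips 1 -> legal
(7,4): flips 2 -> legal
(7,5): no bracket -> illegal
W mobility = 10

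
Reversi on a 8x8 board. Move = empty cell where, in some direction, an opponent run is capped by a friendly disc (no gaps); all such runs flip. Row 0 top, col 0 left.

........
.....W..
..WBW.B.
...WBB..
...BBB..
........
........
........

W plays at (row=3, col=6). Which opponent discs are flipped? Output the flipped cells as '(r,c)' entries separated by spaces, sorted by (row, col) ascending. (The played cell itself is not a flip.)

Dir NW: first cell '.' (not opp) -> no flip
Dir N: opp run (2,6), next='.' -> no flip
Dir NE: first cell '.' (not opp) -> no flip
Dir W: opp run (3,5) (3,4) capped by W -> flip
Dir E: first cell '.' (not opp) -> no flip
Dir SW: opp run (4,5), next='.' -> no flip
Dir S: first cell '.' (not opp) -> no flip
Dir SE: first cell '.' (not opp) -> no flip

Answer: (3,4) (3,5)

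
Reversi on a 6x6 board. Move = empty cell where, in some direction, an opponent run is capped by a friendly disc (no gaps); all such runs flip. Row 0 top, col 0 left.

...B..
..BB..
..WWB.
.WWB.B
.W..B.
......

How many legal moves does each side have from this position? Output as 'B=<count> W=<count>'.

Answer: B=6 W=7

Derivation:
-- B to move --
(1,1): flips 1 -> legal
(1,4): no bracket -> illegal
(2,0): no bracket -> illegal
(2,1): flips 2 -> legal
(3,0): flips 2 -> legal
(3,4): flips 1 -> legal
(4,0): flips 2 -> legal
(4,2): flips 2 -> legal
(4,3): no bracket -> illegal
(5,0): no bracket -> illegal
(5,1): no bracket -> illegal
(5,2): no bracket -> illegal
B mobility = 6
-- W to move --
(0,1): flips 1 -> legal
(0,2): flips 1 -> legal
(0,4): flips 1 -> legal
(1,1): no bracket -> illegal
(1,4): no bracket -> illegal
(1,5): no bracket -> illegal
(2,1): no bracket -> illegal
(2,5): flips 1 -> legal
(3,4): flips 1 -> legal
(4,2): no bracket -> illegal
(4,3): flips 1 -> legal
(4,5): no bracket -> illegal
(5,3): no bracket -> illegal
(5,4): no bracket -> illegal
(5,5): flips 2 -> legal
W mobility = 7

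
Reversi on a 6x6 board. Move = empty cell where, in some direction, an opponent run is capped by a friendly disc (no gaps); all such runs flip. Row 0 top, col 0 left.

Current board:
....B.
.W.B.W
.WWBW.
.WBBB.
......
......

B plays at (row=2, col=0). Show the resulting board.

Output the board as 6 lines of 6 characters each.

Answer: ....B.
.W.B.W
BBBBW.
.WBBB.
......
......

Derivation:
Place B at (2,0); scan 8 dirs for brackets.
Dir NW: edge -> no flip
Dir N: first cell '.' (not opp) -> no flip
Dir NE: opp run (1,1), next='.' -> no flip
Dir W: edge -> no flip
Dir E: opp run (2,1) (2,2) capped by B -> flip
Dir SW: edge -> no flip
Dir S: first cell '.' (not opp) -> no flip
Dir SE: opp run (3,1), next='.' -> no flip
All flips: (2,1) (2,2)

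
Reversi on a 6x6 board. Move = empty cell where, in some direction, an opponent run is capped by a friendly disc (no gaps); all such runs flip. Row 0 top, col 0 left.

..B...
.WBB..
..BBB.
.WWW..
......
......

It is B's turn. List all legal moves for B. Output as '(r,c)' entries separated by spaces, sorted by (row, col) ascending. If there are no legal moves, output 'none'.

Answer: (0,0) (1,0) (2,0) (4,0) (4,1) (4,2) (4,3) (4,4)

Derivation:
(0,0): flips 1 -> legal
(0,1): no bracket -> illegal
(1,0): flips 1 -> legal
(2,0): flips 1 -> legal
(2,1): no bracket -> illegal
(3,0): no bracket -> illegal
(3,4): no bracket -> illegal
(4,0): flips 1 -> legal
(4,1): flips 1 -> legal
(4,2): flips 2 -> legal
(4,3): flips 1 -> legal
(4,4): flips 1 -> legal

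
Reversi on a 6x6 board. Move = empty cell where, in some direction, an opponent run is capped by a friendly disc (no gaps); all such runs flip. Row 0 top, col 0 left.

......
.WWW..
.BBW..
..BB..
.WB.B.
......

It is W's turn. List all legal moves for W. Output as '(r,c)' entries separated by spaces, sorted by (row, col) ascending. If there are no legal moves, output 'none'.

(1,0): no bracket -> illegal
(2,0): flips 2 -> legal
(2,4): no bracket -> illegal
(3,0): flips 1 -> legal
(3,1): flips 2 -> legal
(3,4): no bracket -> illegal
(3,5): no bracket -> illegal
(4,3): flips 2 -> legal
(4,5): no bracket -> illegal
(5,1): no bracket -> illegal
(5,2): flips 3 -> legal
(5,3): no bracket -> illegal
(5,4): no bracket -> illegal
(5,5): flips 3 -> legal

Answer: (2,0) (3,0) (3,1) (4,3) (5,2) (5,5)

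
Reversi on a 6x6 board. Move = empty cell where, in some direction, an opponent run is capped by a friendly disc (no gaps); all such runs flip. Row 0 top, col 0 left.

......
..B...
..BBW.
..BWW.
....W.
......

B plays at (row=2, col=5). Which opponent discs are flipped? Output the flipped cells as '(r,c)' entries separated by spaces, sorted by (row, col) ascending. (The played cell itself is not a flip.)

Answer: (2,4)

Derivation:
Dir NW: first cell '.' (not opp) -> no flip
Dir N: first cell '.' (not opp) -> no flip
Dir NE: edge -> no flip
Dir W: opp run (2,4) capped by B -> flip
Dir E: edge -> no flip
Dir SW: opp run (3,4), next='.' -> no flip
Dir S: first cell '.' (not opp) -> no flip
Dir SE: edge -> no flip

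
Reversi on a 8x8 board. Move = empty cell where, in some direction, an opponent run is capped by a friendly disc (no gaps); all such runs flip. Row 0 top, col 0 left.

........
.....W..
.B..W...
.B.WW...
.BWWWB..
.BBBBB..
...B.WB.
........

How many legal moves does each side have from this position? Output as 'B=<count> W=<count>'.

Answer: B=10 W=12

Derivation:
-- B to move --
(0,4): no bracket -> illegal
(0,5): no bracket -> illegal
(0,6): flips 4 -> legal
(1,3): no bracket -> illegal
(1,4): flips 3 -> legal
(1,6): no bracket -> illegal
(2,2): flips 2 -> legal
(2,3): flips 3 -> legal
(2,5): flips 2 -> legal
(2,6): no bracket -> illegal
(3,2): flips 2 -> legal
(3,5): flips 1 -> legal
(5,6): no bracket -> illegal
(6,4): flips 1 -> legal
(7,4): no bracket -> illegal
(7,5): flips 1 -> legal
(7,6): flips 1 -> legal
B mobility = 10
-- W to move --
(1,0): no bracket -> illegal
(1,1): no bracket -> illegal
(1,2): no bracket -> illegal
(2,0): flips 1 -> legal
(2,2): no bracket -> illegal
(3,0): no bracket -> illegal
(3,2): no bracket -> illegal
(3,5): flips 2 -> legal
(3,6): no bracket -> illegal
(4,0): flips 1 -> legal
(4,6): flips 1 -> legal
(5,0): no bracket -> illegal
(5,6): flips 1 -> legal
(5,7): no bracket -> illegal
(6,0): flips 1 -> legal
(6,1): flips 1 -> legal
(6,2): flips 2 -> legal
(6,4): flips 2 -> legal
(6,7): flips 1 -> legal
(7,2): no bracket -> illegal
(7,3): flips 2 -> legal
(7,4): no bracket -> illegal
(7,5): no bracket -> illegal
(7,6): no bracket -> illegal
(7,7): flips 2 -> legal
W mobility = 12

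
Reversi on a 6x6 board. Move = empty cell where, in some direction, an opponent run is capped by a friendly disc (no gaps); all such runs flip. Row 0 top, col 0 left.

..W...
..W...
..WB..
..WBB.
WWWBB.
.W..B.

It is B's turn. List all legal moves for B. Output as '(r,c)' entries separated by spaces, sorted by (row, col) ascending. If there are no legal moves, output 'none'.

(0,1): flips 1 -> legal
(0,3): no bracket -> illegal
(1,1): flips 1 -> legal
(1,3): no bracket -> illegal
(2,1): flips 2 -> legal
(3,0): no bracket -> illegal
(3,1): flips 1 -> legal
(5,0): flips 2 -> legal
(5,2): no bracket -> illegal
(5,3): no bracket -> illegal

Answer: (0,1) (1,1) (2,1) (3,1) (5,0)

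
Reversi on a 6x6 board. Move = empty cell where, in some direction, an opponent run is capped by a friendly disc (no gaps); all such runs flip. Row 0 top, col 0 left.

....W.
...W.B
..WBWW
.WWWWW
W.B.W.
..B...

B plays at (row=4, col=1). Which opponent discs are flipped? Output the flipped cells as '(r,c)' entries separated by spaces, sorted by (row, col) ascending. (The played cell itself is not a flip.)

Dir NW: first cell '.' (not opp) -> no flip
Dir N: opp run (3,1), next='.' -> no flip
Dir NE: opp run (3,2) capped by B -> flip
Dir W: opp run (4,0), next=edge -> no flip
Dir E: first cell 'B' (not opp) -> no flip
Dir SW: first cell '.' (not opp) -> no flip
Dir S: first cell '.' (not opp) -> no flip
Dir SE: first cell 'B' (not opp) -> no flip

Answer: (3,2)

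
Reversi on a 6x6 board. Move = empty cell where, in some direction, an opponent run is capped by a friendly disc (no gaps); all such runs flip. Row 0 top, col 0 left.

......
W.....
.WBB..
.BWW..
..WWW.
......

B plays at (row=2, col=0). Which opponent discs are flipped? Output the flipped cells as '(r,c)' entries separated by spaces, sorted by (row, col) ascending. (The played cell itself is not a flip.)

Dir NW: edge -> no flip
Dir N: opp run (1,0), next='.' -> no flip
Dir NE: first cell '.' (not opp) -> no flip
Dir W: edge -> no flip
Dir E: opp run (2,1) capped by B -> flip
Dir SW: edge -> no flip
Dir S: first cell '.' (not opp) -> no flip
Dir SE: first cell 'B' (not opp) -> no flip

Answer: (2,1)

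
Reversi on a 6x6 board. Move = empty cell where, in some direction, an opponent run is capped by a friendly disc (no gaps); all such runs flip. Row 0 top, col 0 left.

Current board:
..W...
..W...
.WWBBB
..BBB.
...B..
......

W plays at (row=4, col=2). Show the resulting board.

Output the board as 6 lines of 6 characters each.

Place W at (4,2); scan 8 dirs for brackets.
Dir NW: first cell '.' (not opp) -> no flip
Dir N: opp run (3,2) capped by W -> flip
Dir NE: opp run (3,3) (2,4), next='.' -> no flip
Dir W: first cell '.' (not opp) -> no flip
Dir E: opp run (4,3), next='.' -> no flip
Dir SW: first cell '.' (not opp) -> no flip
Dir S: first cell '.' (not opp) -> no flip
Dir SE: first cell '.' (not opp) -> no flip
All flips: (3,2)

Answer: ..W...
..W...
.WWBBB
..WBB.
..WB..
......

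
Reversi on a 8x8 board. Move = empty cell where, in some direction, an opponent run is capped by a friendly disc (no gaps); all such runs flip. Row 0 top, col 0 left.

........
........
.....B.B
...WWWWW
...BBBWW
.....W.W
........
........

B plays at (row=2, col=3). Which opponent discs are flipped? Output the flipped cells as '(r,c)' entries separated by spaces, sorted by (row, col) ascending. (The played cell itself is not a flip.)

Dir NW: first cell '.' (not opp) -> no flip
Dir N: first cell '.' (not opp) -> no flip
Dir NE: first cell '.' (not opp) -> no flip
Dir W: first cell '.' (not opp) -> no flip
Dir E: first cell '.' (not opp) -> no flip
Dir SW: first cell '.' (not opp) -> no flip
Dir S: opp run (3,3) capped by B -> flip
Dir SE: opp run (3,4) capped by B -> flip

Answer: (3,3) (3,4)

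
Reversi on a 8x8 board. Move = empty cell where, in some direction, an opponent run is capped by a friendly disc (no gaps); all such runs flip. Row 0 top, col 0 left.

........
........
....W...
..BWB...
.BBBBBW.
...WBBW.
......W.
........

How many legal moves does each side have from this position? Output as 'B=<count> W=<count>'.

-- B to move --
(1,3): no bracket -> illegal
(1,4): flips 1 -> legal
(1,5): flips 2 -> legal
(2,2): flips 1 -> legal
(2,3): flips 1 -> legal
(2,5): no bracket -> illegal
(3,5): no bracket -> illegal
(3,6): no bracket -> illegal
(3,7): flips 1 -> legal
(4,7): flips 1 -> legal
(5,2): flips 1 -> legal
(5,7): flips 1 -> legal
(6,2): flips 1 -> legal
(6,3): flips 1 -> legal
(6,4): flips 1 -> legal
(6,5): no bracket -> illegal
(6,7): flips 1 -> legal
(7,5): no bracket -> illegal
(7,6): no bracket -> illegal
(7,7): flips 1 -> legal
B mobility = 13
-- W to move --
(2,1): no bracket -> illegal
(2,2): no bracket -> illegal
(2,3): flips 2 -> legal
(2,5): no bracket -> illegal
(3,0): no bracket -> illegal
(3,1): flips 2 -> legal
(3,5): flips 2 -> legal
(3,6): no bracket -> illegal
(4,0): flips 5 -> legal
(5,0): no bracket -> illegal
(5,1): flips 1 -> legal
(5,2): no bracket -> illegal
(6,3): no bracket -> illegal
(6,4): flips 4 -> legal
(6,5): no bracket -> illegal
W mobility = 6

Answer: B=13 W=6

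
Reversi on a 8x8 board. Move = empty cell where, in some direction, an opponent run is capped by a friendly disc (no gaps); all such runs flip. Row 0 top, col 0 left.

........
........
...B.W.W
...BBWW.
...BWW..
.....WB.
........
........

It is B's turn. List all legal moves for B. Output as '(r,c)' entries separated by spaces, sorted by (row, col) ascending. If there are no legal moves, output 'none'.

Answer: (1,6) (3,7) (4,6) (5,4) (6,6)

Derivation:
(1,4): no bracket -> illegal
(1,5): no bracket -> illegal
(1,6): flips 1 -> legal
(1,7): no bracket -> illegal
(2,4): no bracket -> illegal
(2,6): no bracket -> illegal
(3,7): flips 2 -> legal
(4,6): flips 2 -> legal
(4,7): no bracket -> illegal
(5,3): no bracket -> illegal
(5,4): flips 2 -> legal
(6,4): no bracket -> illegal
(6,5): no bracket -> illegal
(6,6): flips 2 -> legal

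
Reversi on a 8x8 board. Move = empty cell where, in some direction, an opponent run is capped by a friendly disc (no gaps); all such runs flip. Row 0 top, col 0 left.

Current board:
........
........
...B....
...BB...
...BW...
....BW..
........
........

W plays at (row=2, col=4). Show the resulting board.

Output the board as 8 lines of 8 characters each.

Place W at (2,4); scan 8 dirs for brackets.
Dir NW: first cell '.' (not opp) -> no flip
Dir N: first cell '.' (not opp) -> no flip
Dir NE: first cell '.' (not opp) -> no flip
Dir W: opp run (2,3), next='.' -> no flip
Dir E: first cell '.' (not opp) -> no flip
Dir SW: opp run (3,3), next='.' -> no flip
Dir S: opp run (3,4) capped by W -> flip
Dir SE: first cell '.' (not opp) -> no flip
All flips: (3,4)

Answer: ........
........
...BW...
...BW...
...BW...
....BW..
........
........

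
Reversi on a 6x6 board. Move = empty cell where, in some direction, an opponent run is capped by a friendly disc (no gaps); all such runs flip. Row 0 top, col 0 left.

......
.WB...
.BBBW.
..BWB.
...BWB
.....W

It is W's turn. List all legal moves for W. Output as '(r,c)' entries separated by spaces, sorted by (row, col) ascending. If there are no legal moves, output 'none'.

Answer: (1,3) (2,0) (3,1) (3,5) (4,2) (5,3)

Derivation:
(0,1): no bracket -> illegal
(0,2): no bracket -> illegal
(0,3): no bracket -> illegal
(1,0): no bracket -> illegal
(1,3): flips 2 -> legal
(1,4): no bracket -> illegal
(2,0): flips 3 -> legal
(2,5): no bracket -> illegal
(3,0): no bracket -> illegal
(3,1): flips 2 -> legal
(3,5): flips 2 -> legal
(4,1): no bracket -> illegal
(4,2): flips 1 -> legal
(5,2): no bracket -> illegal
(5,3): flips 1 -> legal
(5,4): no bracket -> illegal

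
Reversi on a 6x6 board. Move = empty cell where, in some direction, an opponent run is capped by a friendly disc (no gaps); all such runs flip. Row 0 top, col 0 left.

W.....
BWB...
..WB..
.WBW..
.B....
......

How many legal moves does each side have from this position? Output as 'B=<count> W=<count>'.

-- B to move --
(0,1): no bracket -> illegal
(0,2): no bracket -> illegal
(1,3): no bracket -> illegal
(2,0): no bracket -> illegal
(2,1): flips 2 -> legal
(2,4): no bracket -> illegal
(3,0): flips 1 -> legal
(3,4): flips 1 -> legal
(4,0): no bracket -> illegal
(4,2): no bracket -> illegal
(4,3): flips 1 -> legal
(4,4): no bracket -> illegal
B mobility = 4
-- W to move --
(0,1): no bracket -> illegal
(0,2): flips 1 -> legal
(0,3): no bracket -> illegal
(1,3): flips 2 -> legal
(1,4): no bracket -> illegal
(2,0): flips 1 -> legal
(2,1): no bracket -> illegal
(2,4): flips 1 -> legal
(3,0): no bracket -> illegal
(3,4): no bracket -> illegal
(4,0): no bracket -> illegal
(4,2): flips 1 -> legal
(4,3): no bracket -> illegal
(5,0): no bracket -> illegal
(5,1): flips 1 -> legal
(5,2): no bracket -> illegal
W mobility = 6

Answer: B=4 W=6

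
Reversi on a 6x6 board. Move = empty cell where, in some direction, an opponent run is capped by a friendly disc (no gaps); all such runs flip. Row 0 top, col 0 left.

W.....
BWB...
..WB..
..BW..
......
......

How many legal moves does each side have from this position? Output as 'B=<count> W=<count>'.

Answer: B=3 W=6

Derivation:
-- B to move --
(0,1): no bracket -> illegal
(0,2): no bracket -> illegal
(1,3): no bracket -> illegal
(2,0): no bracket -> illegal
(2,1): flips 1 -> legal
(2,4): no bracket -> illegal
(3,1): no bracket -> illegal
(3,4): flips 1 -> legal
(4,2): no bracket -> illegal
(4,3): flips 1 -> legal
(4,4): no bracket -> illegal
B mobility = 3
-- W to move --
(0,1): no bracket -> illegal
(0,2): flips 1 -> legal
(0,3): no bracket -> illegal
(1,3): flips 2 -> legal
(1,4): no bracket -> illegal
(2,0): flips 1 -> legal
(2,1): no bracket -> illegal
(2,4): flips 1 -> legal
(3,1): flips 1 -> legal
(3,4): no bracket -> illegal
(4,1): no bracket -> illegal
(4,2): flips 1 -> legal
(4,3): no bracket -> illegal
W mobility = 6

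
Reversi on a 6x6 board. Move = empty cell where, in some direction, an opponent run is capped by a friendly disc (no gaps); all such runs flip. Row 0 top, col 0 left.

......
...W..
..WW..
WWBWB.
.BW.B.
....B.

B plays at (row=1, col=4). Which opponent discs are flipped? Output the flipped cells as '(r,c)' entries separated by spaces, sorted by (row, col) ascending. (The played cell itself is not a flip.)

Answer: (2,3)

Derivation:
Dir NW: first cell '.' (not opp) -> no flip
Dir N: first cell '.' (not opp) -> no flip
Dir NE: first cell '.' (not opp) -> no flip
Dir W: opp run (1,3), next='.' -> no flip
Dir E: first cell '.' (not opp) -> no flip
Dir SW: opp run (2,3) capped by B -> flip
Dir S: first cell '.' (not opp) -> no flip
Dir SE: first cell '.' (not opp) -> no flip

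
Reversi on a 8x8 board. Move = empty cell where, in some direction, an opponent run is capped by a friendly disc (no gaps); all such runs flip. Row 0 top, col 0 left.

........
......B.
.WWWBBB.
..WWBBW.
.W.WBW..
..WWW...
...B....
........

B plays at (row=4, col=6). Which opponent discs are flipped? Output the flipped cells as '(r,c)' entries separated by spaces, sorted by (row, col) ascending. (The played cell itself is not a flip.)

Answer: (3,6) (4,5)

Derivation:
Dir NW: first cell 'B' (not opp) -> no flip
Dir N: opp run (3,6) capped by B -> flip
Dir NE: first cell '.' (not opp) -> no flip
Dir W: opp run (4,5) capped by B -> flip
Dir E: first cell '.' (not opp) -> no flip
Dir SW: first cell '.' (not opp) -> no flip
Dir S: first cell '.' (not opp) -> no flip
Dir SE: first cell '.' (not opp) -> no flip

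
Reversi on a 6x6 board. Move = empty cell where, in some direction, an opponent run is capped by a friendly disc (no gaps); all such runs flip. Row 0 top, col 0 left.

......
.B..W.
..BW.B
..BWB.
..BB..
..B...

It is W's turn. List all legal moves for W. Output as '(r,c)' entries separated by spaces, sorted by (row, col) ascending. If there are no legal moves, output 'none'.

Answer: (0,0) (2,1) (3,1) (3,5) (4,1) (4,5) (5,1) (5,3)

Derivation:
(0,0): flips 2 -> legal
(0,1): no bracket -> illegal
(0,2): no bracket -> illegal
(1,0): no bracket -> illegal
(1,2): no bracket -> illegal
(1,3): no bracket -> illegal
(1,5): no bracket -> illegal
(2,0): no bracket -> illegal
(2,1): flips 1 -> legal
(2,4): no bracket -> illegal
(3,1): flips 1 -> legal
(3,5): flips 1 -> legal
(4,1): flips 1 -> legal
(4,4): no bracket -> illegal
(4,5): flips 1 -> legal
(5,1): flips 1 -> legal
(5,3): flips 1 -> legal
(5,4): no bracket -> illegal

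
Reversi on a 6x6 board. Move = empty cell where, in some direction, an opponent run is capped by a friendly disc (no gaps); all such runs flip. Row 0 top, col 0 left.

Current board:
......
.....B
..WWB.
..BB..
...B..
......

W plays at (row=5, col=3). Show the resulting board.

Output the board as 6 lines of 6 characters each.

Place W at (5,3); scan 8 dirs for brackets.
Dir NW: first cell '.' (not opp) -> no flip
Dir N: opp run (4,3) (3,3) capped by W -> flip
Dir NE: first cell '.' (not opp) -> no flip
Dir W: first cell '.' (not opp) -> no flip
Dir E: first cell '.' (not opp) -> no flip
Dir SW: edge -> no flip
Dir S: edge -> no flip
Dir SE: edge -> no flip
All flips: (3,3) (4,3)

Answer: ......
.....B
..WWB.
..BW..
...W..
...W..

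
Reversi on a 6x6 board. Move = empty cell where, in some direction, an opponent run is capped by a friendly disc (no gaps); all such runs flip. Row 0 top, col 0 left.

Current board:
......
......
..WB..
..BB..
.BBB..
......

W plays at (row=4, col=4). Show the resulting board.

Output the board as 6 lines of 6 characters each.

Place W at (4,4); scan 8 dirs for brackets.
Dir NW: opp run (3,3) capped by W -> flip
Dir N: first cell '.' (not opp) -> no flip
Dir NE: first cell '.' (not opp) -> no flip
Dir W: opp run (4,3) (4,2) (4,1), next='.' -> no flip
Dir E: first cell '.' (not opp) -> no flip
Dir SW: first cell '.' (not opp) -> no flip
Dir S: first cell '.' (not opp) -> no flip
Dir SE: first cell '.' (not opp) -> no flip
All flips: (3,3)

Answer: ......
......
..WB..
..BW..
.BBBW.
......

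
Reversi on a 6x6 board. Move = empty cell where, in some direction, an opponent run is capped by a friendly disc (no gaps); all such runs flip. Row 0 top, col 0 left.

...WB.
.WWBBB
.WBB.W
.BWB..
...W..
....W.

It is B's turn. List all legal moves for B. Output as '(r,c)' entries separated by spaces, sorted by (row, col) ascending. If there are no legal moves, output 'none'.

(0,0): flips 1 -> legal
(0,1): flips 3 -> legal
(0,2): flips 2 -> legal
(1,0): flips 2 -> legal
(2,0): flips 1 -> legal
(2,4): no bracket -> illegal
(3,0): no bracket -> illegal
(3,4): no bracket -> illegal
(3,5): flips 1 -> legal
(4,1): flips 1 -> legal
(4,2): flips 1 -> legal
(4,4): no bracket -> illegal
(4,5): no bracket -> illegal
(5,2): no bracket -> illegal
(5,3): flips 1 -> legal
(5,5): no bracket -> illegal

Answer: (0,0) (0,1) (0,2) (1,0) (2,0) (3,5) (4,1) (4,2) (5,3)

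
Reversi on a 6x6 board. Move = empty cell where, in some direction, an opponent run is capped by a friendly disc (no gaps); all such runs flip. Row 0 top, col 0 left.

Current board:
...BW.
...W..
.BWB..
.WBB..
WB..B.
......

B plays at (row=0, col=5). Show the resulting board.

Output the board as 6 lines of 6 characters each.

Answer: ...BBB
...W..
.BWB..
.WBB..
WB..B.
......

Derivation:
Place B at (0,5); scan 8 dirs for brackets.
Dir NW: edge -> no flip
Dir N: edge -> no flip
Dir NE: edge -> no flip
Dir W: opp run (0,4) capped by B -> flip
Dir E: edge -> no flip
Dir SW: first cell '.' (not opp) -> no flip
Dir S: first cell '.' (not opp) -> no flip
Dir SE: edge -> no flip
All flips: (0,4)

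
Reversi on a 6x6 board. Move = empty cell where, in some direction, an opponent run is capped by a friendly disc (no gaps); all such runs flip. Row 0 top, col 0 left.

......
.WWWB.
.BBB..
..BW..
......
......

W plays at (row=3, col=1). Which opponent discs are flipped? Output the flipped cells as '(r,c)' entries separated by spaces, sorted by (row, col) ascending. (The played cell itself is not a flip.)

Answer: (2,1) (2,2) (3,2)

Derivation:
Dir NW: first cell '.' (not opp) -> no flip
Dir N: opp run (2,1) capped by W -> flip
Dir NE: opp run (2,2) capped by W -> flip
Dir W: first cell '.' (not opp) -> no flip
Dir E: opp run (3,2) capped by W -> flip
Dir SW: first cell '.' (not opp) -> no flip
Dir S: first cell '.' (not opp) -> no flip
Dir SE: first cell '.' (not opp) -> no flip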